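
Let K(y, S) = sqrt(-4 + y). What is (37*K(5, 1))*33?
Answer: 1221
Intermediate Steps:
(37*K(5, 1))*33 = (37*sqrt(-4 + 5))*33 = (37*sqrt(1))*33 = (37*1)*33 = 37*33 = 1221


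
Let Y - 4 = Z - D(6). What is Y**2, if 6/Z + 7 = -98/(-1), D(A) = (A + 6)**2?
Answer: 162154756/8281 ≈ 19582.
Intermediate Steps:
D(A) = (6 + A)**2
Z = 6/91 (Z = 6/(-7 - 98/(-1)) = 6/(-7 - 98*(-1)) = 6/(-7 + 98) = 6/91 ≈ 0.065934)
Y = -12734/91 (Y = 4 + (6/91 - (6 + 6)**2) = 4 + (6/91 - 1*12**2) = 4 + (6/91 - 1*144) = 4 + (6/91 - 144) = 4 - 13098/91 = -12734/91 ≈ -139.93)
Y**2 = (-12734/91)**2 = 162154756/8281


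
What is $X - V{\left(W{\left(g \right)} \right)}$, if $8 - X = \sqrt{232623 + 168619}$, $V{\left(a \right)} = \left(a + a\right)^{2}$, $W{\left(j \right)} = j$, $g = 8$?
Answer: $-248 - \sqrt{401242} \approx -881.44$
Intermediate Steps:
$V{\left(a \right)} = 4 a^{2}$ ($V{\left(a \right)} = \left(2 a\right)^{2} = 4 a^{2}$)
$X = 8 - \sqrt{401242}$ ($X = 8 - \sqrt{232623 + 168619} = 8 - \sqrt{401242} \approx -625.44$)
$X - V{\left(W{\left(g \right)} \right)} = \left(8 - \sqrt{401242}\right) - 4 \cdot 8^{2} = \left(8 - \sqrt{401242}\right) - 4 \cdot 64 = \left(8 - \sqrt{401242}\right) - 256 = -248 - \sqrt{401242}$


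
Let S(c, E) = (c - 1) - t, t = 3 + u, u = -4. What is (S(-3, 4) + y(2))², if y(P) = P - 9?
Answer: 100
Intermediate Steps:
y(P) = -9 + P
t = -1 (t = 3 - 4 = -1)
S(c, E) = c (S(c, E) = (c - 1) - 1*(-1) = (-1 + c) + 1 = c)
(S(-3, 4) + y(2))² = (-3 + (-9 + 2))² = (-3 - 7)² = (-10)² = 100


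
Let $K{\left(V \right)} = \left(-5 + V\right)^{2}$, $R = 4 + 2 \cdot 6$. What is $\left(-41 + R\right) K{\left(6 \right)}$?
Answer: $-25$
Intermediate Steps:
$R = 16$ ($R = 4 + 12 = 16$)
$\left(-41 + R\right) K{\left(6 \right)} = \left(-41 + 16\right) \left(-5 + 6\right)^{2} = - 25 \cdot 1^{2} = \left(-25\right) 1 = -25$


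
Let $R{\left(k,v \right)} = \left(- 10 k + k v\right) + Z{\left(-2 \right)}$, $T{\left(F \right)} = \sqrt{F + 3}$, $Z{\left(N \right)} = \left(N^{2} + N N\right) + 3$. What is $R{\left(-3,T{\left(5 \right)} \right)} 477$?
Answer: $19557 - 2862 \sqrt{2} \approx 15510.0$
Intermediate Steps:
$Z{\left(N \right)} = 3 + 2 N^{2}$ ($Z{\left(N \right)} = \left(N^{2} + N^{2}\right) + 3 = 2 N^{2} + 3 = 3 + 2 N^{2}$)
$T{\left(F \right)} = \sqrt{3 + F}$
$R{\left(k,v \right)} = 11 - 10 k + k v$ ($R{\left(k,v \right)} = \left(- 10 k + k v\right) + \left(3 + 2 \left(-2\right)^{2}\right) = \left(- 10 k + k v\right) + \left(3 + 2 \cdot 4\right) = \left(- 10 k + k v\right) + \left(3 + 8\right) = \left(- 10 k + k v\right) + 11 = 11 - 10 k + k v$)
$R{\left(-3,T{\left(5 \right)} \right)} 477 = \left(11 - -30 - 3 \sqrt{3 + 5}\right) 477 = \left(11 + 30 - 3 \sqrt{8}\right) 477 = \left(11 + 30 - 3 \cdot 2 \sqrt{2}\right) 477 = \left(11 + 30 - 6 \sqrt{2}\right) 477 = \left(41 - 6 \sqrt{2}\right) 477 = 19557 - 2862 \sqrt{2}$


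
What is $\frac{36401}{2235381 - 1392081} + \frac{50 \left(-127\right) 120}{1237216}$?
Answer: $- \frac{18673709387}{32604507900} \approx -0.57273$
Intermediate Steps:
$\frac{36401}{2235381 - 1392081} + \frac{50 \left(-127\right) 120}{1237216} = \frac{36401}{2235381 - 1392081} + \left(-6350\right) 120 \cdot \frac{1}{1237216} = \frac{36401}{843300} - \frac{47625}{77326} = - \frac{18673709387}{32604507900}$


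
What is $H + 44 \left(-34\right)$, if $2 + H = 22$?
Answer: $-1476$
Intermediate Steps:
$H = 20$ ($H = -2 + 22 = 20$)
$H + 44 \left(-34\right) = 20 + 44 \left(-34\right) = 20 - 1496 = -1476$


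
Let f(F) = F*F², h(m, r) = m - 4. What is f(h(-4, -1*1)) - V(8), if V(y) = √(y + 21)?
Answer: -512 - √29 ≈ -517.38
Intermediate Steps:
h(m, r) = -4 + m
f(F) = F³
V(y) = √(21 + y)
f(h(-4, -1*1)) - V(8) = (-4 - 4)³ - √(21 + 8) = (-8)³ - √29 = -512 - √29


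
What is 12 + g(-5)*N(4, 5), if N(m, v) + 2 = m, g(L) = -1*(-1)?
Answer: 14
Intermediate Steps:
g(L) = 1
N(m, v) = -2 + m
12 + g(-5)*N(4, 5) = 12 + 1*(-2 + 4) = 12 + 1*2 = 12 + 2 = 14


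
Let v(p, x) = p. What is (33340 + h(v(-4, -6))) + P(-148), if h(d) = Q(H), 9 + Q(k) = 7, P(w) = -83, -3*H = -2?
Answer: 33255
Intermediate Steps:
H = ⅔ (H = -⅓*(-2) = ⅔ ≈ 0.66667)
Q(k) = -2 (Q(k) = -9 + 7 = -2)
h(d) = -2
(33340 + h(v(-4, -6))) + P(-148) = (33340 - 2) - 83 = 33338 - 83 = 33255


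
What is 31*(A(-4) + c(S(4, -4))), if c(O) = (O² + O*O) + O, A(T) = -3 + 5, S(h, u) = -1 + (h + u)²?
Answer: 93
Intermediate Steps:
A(T) = 2
c(O) = O + 2*O² (c(O) = (O² + O²) + O = 2*O² + O = O + 2*O²)
31*(A(-4) + c(S(4, -4))) = 31*(2 + (-1 + (4 - 4)²)*(1 + 2*(-1 + (4 - 4)²))) = 31*(2 + (-1 + 0²)*(1 + 2*(-1 + 0²))) = 31*(2 + (-1 + 0)*(1 + 2*(-1 + 0))) = 31*(2 - (1 + 2*(-1))) = 31*(2 - (1 - 2)) = 31*(2 - 1*(-1)) = 31*(2 + 1) = 31*3 = 93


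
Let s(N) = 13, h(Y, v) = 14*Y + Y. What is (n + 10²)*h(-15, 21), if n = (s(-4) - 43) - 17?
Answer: -11925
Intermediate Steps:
h(Y, v) = 15*Y
n = -47 (n = (13 - 43) - 17 = -30 - 17 = -47)
(n + 10²)*h(-15, 21) = (-47 + 10²)*(15*(-15)) = (-47 + 100)*(-225) = 53*(-225) = -11925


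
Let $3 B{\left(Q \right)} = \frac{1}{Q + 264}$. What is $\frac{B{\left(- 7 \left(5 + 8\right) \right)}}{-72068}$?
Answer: $- \frac{1}{37403292} \approx -2.6736 \cdot 10^{-8}$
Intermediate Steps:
$B{\left(Q \right)} = \frac{1}{3 \left(264 + Q\right)}$ ($B{\left(Q \right)} = \frac{1}{3 \left(Q + 264\right)} = \frac{1}{3 \left(264 + Q\right)}$)
$\frac{B{\left(- 7 \left(5 + 8\right) \right)}}{-72068} = \frac{\frac{1}{3} \frac{1}{264 - 7 \left(5 + 8\right)}}{-72068} = \frac{1}{3 \left(264 - 91\right)} \left(- \frac{1}{72068}\right) = \frac{1}{3 \cdot 173} \left(- \frac{1}{72068}\right) = \frac{1}{3} \cdot \frac{1}{173} \left(- \frac{1}{72068}\right) = \frac{1}{519} \left(- \frac{1}{72068}\right) = - \frac{1}{37403292}$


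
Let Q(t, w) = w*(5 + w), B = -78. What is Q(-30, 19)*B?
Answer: -35568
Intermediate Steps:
Q(-30, 19)*B = (19*(5 + 19))*(-78) = (19*24)*(-78) = 456*(-78) = -35568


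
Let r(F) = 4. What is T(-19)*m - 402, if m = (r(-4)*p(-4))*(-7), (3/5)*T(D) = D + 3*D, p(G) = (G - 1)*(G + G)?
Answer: 424394/3 ≈ 1.4146e+5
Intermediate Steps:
p(G) = 2*G*(-1 + G) (p(G) = (-1 + G)*(2*G) = 2*G*(-1 + G))
T(D) = 20*D/3 (T(D) = 5*(D + 3*D)/3 = 5*(4*D)/3 = 20*D/3)
m = -1120 (m = (4*(2*(-4)*(-1 - 4)))*(-7) = (4*(2*(-4)*(-5)))*(-7) = (4*40)*(-7) = 160*(-7) = -1120)
T(-19)*m - 402 = ((20/3)*(-19))*(-1120) - 402 = -380/3*(-1120) - 402 = 425600/3 - 402 = 424394/3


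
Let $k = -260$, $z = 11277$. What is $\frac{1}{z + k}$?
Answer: $\frac{1}{11017} \approx 9.0769 \cdot 10^{-5}$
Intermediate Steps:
$\frac{1}{z + k} = \frac{1}{11277 - 260} = \frac{1}{11017}$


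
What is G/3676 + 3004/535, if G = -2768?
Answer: 2390456/491665 ≈ 4.8620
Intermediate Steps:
G/3676 + 3004/535 = -2768/3676 + 3004/535 = -2768*1/3676 + 3004*(1/535) = -692/919 + 3004/535 = 2390456/491665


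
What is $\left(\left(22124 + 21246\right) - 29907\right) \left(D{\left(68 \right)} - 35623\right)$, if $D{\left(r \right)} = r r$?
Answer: $-417339537$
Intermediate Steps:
$D{\left(r \right)} = r^{2}$
$\left(\left(22124 + 21246\right) - 29907\right) \left(D{\left(68 \right)} - 35623\right) = \left(\left(22124 + 21246\right) - 29907\right) \left(68^{2} - 35623\right) = \left(43370 - 29907\right) \left(4624 - 35623\right) = 13463 \left(4624 - 35623\right) = 13463 \left(-30999\right) = -417339537$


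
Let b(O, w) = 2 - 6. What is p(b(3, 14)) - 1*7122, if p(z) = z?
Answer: -7126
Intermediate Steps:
b(O, w) = -4
p(b(3, 14)) - 1*7122 = -4 - 1*7122 = -4 - 7122 = -7126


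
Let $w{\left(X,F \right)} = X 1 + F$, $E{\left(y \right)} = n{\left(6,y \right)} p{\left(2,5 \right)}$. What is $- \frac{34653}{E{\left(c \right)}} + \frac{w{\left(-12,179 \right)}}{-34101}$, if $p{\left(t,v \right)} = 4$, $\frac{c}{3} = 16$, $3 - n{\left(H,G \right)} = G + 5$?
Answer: $\frac{1181668553}{6820200} \approx 173.26$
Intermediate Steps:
$n{\left(H,G \right)} = -2 - G$ ($n{\left(H,G \right)} = 3 - \left(G + 5\right) = 3 - \left(5 + G\right) = -2 - G$)
$c = 48$ ($c = 3 \cdot 16 = 48$)
$E{\left(y \right)} = -8 - 4 y$ ($E{\left(y \right)} = \left(-2 - y\right) 4 = -8 - 4 y$)
$w{\left(X,F \right)} = F + X$ ($w{\left(X,F \right)} = X + F = F + X$)
$- \frac{34653}{E{\left(c \right)}} + \frac{w{\left(-12,179 \right)}}{-34101} = - \frac{34653}{-8 - 192} + \frac{179 - 12}{-34101} = - \frac{34653}{-8 - 192} + 167 \left(- \frac{1}{34101}\right) = - \frac{34653}{-200} - \frac{167}{34101} = \left(-34653\right) \left(- \frac{1}{200}\right) - \frac{167}{34101} = \frac{34653}{200} - \frac{167}{34101} = \frac{1181668553}{6820200}$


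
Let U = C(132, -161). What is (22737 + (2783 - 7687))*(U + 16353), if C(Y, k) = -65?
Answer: 290463904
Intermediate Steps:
U = -65
(22737 + (2783 - 7687))*(U + 16353) = (22737 + (2783 - 7687))*(-65 + 16353) = (22737 - 4904)*16288 = 17833*16288 = 290463904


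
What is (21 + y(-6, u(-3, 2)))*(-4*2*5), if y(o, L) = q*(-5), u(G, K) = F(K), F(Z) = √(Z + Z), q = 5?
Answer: 160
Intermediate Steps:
F(Z) = √2*√Z (F(Z) = √(2*Z) = √2*√Z)
u(G, K) = √2*√K
y(o, L) = -25 (y(o, L) = 5*(-5) = -25)
(21 + y(-6, u(-3, 2)))*(-4*2*5) = (21 - 25)*(-4*2*5) = -(-32)*5 = -4*(-40) = 160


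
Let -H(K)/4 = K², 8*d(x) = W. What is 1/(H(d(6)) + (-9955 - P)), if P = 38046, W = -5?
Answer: -16/768041 ≈ -2.0832e-5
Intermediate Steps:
d(x) = -5/8 (d(x) = (⅛)*(-5) = -5/8)
H(K) = -4*K²
1/(H(d(6)) + (-9955 - P)) = 1/(-4*(-5/8)² + (-9955 - 1*38046)) = 1/(-4*25/64 + (-9955 - 38046)) = 1/(-25/16 - 48001) = 1/(-768041/16) = -16/768041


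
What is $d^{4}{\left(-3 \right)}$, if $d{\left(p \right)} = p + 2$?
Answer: $1$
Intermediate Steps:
$d{\left(p \right)} = 2 + p$
$d^{4}{\left(-3 \right)} = \left(2 - 3\right)^{4} = \left(-1\right)^{4} = 1$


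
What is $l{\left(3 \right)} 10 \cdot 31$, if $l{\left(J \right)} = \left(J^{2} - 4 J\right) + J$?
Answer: $0$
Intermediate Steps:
$l{\left(J \right)} = J^{2} - 3 J$
$l{\left(3 \right)} 10 \cdot 31 = 3 \left(-3 + 3\right) 10 \cdot 31 = 3 \cdot 0 \cdot 10 \cdot 31 = 0 \cdot 10 \cdot 31 = 0 \cdot 31 = 0$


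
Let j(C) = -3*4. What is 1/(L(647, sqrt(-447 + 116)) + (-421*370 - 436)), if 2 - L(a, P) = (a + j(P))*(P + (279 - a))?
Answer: I/(635*sqrt(331) + 77476*I) ≈ 1.2626e-5 + 1.8828e-6*I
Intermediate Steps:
j(C) = -12
L(a, P) = 2 - (-12 + a)*(279 + P - a) (L(a, P) = 2 - (a - 12)*(P + (279 - a)) = 2 - (-12 + a)*(279 + P - a))
1/(L(647, sqrt(-447 + 116)) + (-421*370 - 436)) = 1/((3350 + 647**2 - 291*647 + 12*sqrt(-447 + 116) - 1*sqrt(-447 + 116)*647) + (-421*370 - 436)) = 1/((3350 + 418609 - 188277 + 12*sqrt(-331) - 1*sqrt(-331)*647) + (-155770 - 436)) = 1/((3350 + 418609 - 188277 + 12*(I*sqrt(331)) - 1*I*sqrt(331)*647) - 156206) = 1/((3350 + 418609 - 188277 + 12*I*sqrt(331) - 647*I*sqrt(331)) - 156206) = 1/((233682 - 635*I*sqrt(331)) - 156206) = 1/(77476 - 635*I*sqrt(331))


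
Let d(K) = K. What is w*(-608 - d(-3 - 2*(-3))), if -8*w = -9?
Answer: -5499/8 ≈ -687.38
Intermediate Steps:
w = 9/8 (w = -⅛*(-9) = 9/8 ≈ 1.1250)
w*(-608 - d(-3 - 2*(-3))) = 9*(-608 - (-3 - 2*(-3)))/8 = 9*(-608 - (-3 + 6))/8 = 9*(-608 - 1*3)/8 = 9*(-608 - 3)/8 = (9/8)*(-611) = -5499/8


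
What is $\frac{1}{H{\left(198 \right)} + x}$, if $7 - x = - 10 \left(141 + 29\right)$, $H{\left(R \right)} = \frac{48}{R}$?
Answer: $\frac{33}{56339} \approx 0.00058574$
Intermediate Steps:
$x = 1707$ ($x = 7 - - 10 \left(141 + 29\right) = 7 - \left(-10\right) 170 = 7 - -1700 = 7 + 1700 = 1707$)
$\frac{1}{H{\left(198 \right)} + x} = \frac{1}{\frac{48}{198} + 1707} = \frac{1}{48 \cdot \frac{1}{198} + 1707} = \frac{1}{\frac{8}{33} + 1707} = \frac{1}{\frac{56339}{33}} = \frac{33}{56339}$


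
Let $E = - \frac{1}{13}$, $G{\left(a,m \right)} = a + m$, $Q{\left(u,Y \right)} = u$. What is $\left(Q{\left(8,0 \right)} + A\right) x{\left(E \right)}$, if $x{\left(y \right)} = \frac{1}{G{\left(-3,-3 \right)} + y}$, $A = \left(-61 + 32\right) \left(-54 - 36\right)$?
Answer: $- \frac{34034}{79} \approx -430.81$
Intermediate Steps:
$A = 2610$ ($A = \left(-29\right) \left(-90\right) = 2610$)
$E = - \frac{1}{13}$ ($E = \left(-1\right) \frac{1}{13} = - \frac{1}{13} \approx -0.076923$)
$x{\left(y \right)} = \frac{1}{-6 + y}$ ($x{\left(y \right)} = \frac{1}{\left(-3 - 3\right) + y} = \frac{1}{-6 + y}$)
$\left(Q{\left(8,0 \right)} + A\right) x{\left(E \right)} = \frac{8 + 2610}{-6 - \frac{1}{13}} = \frac{2618}{- \frac{79}{13}} = 2618 \left(- \frac{13}{79}\right) = - \frac{34034}{79}$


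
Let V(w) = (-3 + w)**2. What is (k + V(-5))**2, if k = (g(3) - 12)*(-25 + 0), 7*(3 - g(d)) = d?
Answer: 4401604/49 ≈ 89829.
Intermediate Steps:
g(d) = 3 - d/7
k = 1650/7 (k = ((3 - 1/7*3) - 12)*(-25 + 0) = ((3 - 3/7) - 12)*(-25) = (18/7 - 12)*(-25) = -66/7*(-25) = 1650/7 ≈ 235.71)
(k + V(-5))**2 = (1650/7 + (-3 - 5)**2)**2 = (1650/7 + (-8)**2)**2 = (1650/7 + 64)**2 = (2098/7)**2 = 4401604/49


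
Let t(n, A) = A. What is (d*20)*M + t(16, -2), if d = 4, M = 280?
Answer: 22398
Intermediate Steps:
(d*20)*M + t(16, -2) = (4*20)*280 - 2 = 80*280 - 2 = 22400 - 2 = 22398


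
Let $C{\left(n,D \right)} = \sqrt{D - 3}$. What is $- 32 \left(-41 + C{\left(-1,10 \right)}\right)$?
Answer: $1312 - 32 \sqrt{7} \approx 1227.3$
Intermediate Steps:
$C{\left(n,D \right)} = \sqrt{-3 + D}$
$- 32 \left(-41 + C{\left(-1,10 \right)}\right) = - 32 \left(-41 + \sqrt{-3 + 10}\right) = - 32 \left(-41 + \sqrt{7}\right) = 1312 - 32 \sqrt{7}$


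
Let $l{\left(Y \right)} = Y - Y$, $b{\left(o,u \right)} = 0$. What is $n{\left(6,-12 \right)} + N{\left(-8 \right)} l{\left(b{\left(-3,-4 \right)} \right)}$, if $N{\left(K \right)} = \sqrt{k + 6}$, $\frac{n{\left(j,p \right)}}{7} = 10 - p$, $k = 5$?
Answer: $154$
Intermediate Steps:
$n{\left(j,p \right)} = 70 - 7 p$ ($n{\left(j,p \right)} = 7 \left(10 - p\right) = 70 - 7 p$)
$l{\left(Y \right)} = 0$
$N{\left(K \right)} = \sqrt{11}$ ($N{\left(K \right)} = \sqrt{5 + 6} = \sqrt{11}$)
$n{\left(6,-12 \right)} + N{\left(-8 \right)} l{\left(b{\left(-3,-4 \right)} \right)} = \left(70 - -84\right) + \sqrt{11} \cdot 0 = \left(70 + 84\right) + 0 = 154 + 0 = 154$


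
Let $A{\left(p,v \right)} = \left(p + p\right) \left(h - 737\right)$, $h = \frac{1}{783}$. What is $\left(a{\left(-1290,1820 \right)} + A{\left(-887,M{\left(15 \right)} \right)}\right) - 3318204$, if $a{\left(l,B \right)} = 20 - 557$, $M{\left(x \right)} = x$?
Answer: $- \frac{1574852023}{783} \approx -2.0113 \cdot 10^{6}$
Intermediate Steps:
$h = \frac{1}{783} \approx 0.0012771$
$A{\left(p,v \right)} = - \frac{1154140 p}{783}$ ($A{\left(p,v \right)} = \left(p + p\right) \left(\frac{1}{783} - 737\right) = 2 p \left(- \frac{577070}{783}\right) = - \frac{1154140 p}{783}$)
$a{\left(l,B \right)} = -537$
$\left(a{\left(-1290,1820 \right)} + A{\left(-887,M{\left(15 \right)} \right)}\right) - 3318204 = \left(-537 - - \frac{1023722180}{783}\right) - 3318204 = \left(-537 + \frac{1023722180}{783}\right) - 3318204 = \frac{1023301709}{783} - 3318204 = - \frac{1574852023}{783}$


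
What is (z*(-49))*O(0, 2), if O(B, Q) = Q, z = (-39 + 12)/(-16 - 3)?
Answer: -2646/19 ≈ -139.26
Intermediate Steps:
z = 27/19 (z = -27/(-19) = -27*(-1/19) = 27/19 ≈ 1.4211)
(z*(-49))*O(0, 2) = ((27/19)*(-49))*2 = -1323/19*2 = -2646/19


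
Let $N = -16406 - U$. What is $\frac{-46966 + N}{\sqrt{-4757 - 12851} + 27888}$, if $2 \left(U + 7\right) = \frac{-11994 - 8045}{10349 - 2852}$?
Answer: $- \frac{78856205993}{34707457533} + \frac{950074771 i \sqrt{4402}}{5830852865544} \approx -2.272 + 0.010811 i$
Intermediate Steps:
$U = - \frac{124997}{14994}$ ($U = -7 + \frac{\left(-11994 - 8045\right) \frac{1}{10349 - 2852}}{2} = -7 + \frac{\left(-20039\right) \frac{1}{7497}}{2} = -7 + \frac{1}{2} \left(- \frac{20039}{7497}\right) = -7 - \frac{20039}{14994} = - \frac{124997}{14994} \approx -8.3365$)
$N = - \frac{245866567}{14994}$ ($N = -16406 - - \frac{124997}{14994} = -16406 + \frac{124997}{14994} = - \frac{245866567}{14994} \approx -16398.0$)
$\frac{-46966 + N}{\sqrt{-4757 - 12851} + 27888} = \frac{-46966 - \frac{245866567}{14994}}{\sqrt{-4757 - 12851} + 27888} = - \frac{950074771}{14994 \left(\sqrt{-17608} + 27888\right)} = - \frac{950074771}{14994 \left(2 i \sqrt{4402} + 27888\right)} = - \frac{950074771}{14994 \left(27888 + 2 i \sqrt{4402}\right)}$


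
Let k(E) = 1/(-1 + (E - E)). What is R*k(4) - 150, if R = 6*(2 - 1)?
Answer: -156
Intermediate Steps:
k(E) = -1 (k(E) = 1/(-1 + 0) = 1/(-1) = -1)
R = 6 (R = 6*1 = 6)
R*k(4) - 150 = 6*(-1) - 150 = -6 - 150 = -156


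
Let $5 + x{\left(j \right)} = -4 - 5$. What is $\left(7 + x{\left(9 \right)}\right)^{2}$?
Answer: $49$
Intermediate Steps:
$x{\left(j \right)} = -14$ ($x{\left(j \right)} = -5 - 9 = -14$)
$\left(7 + x{\left(9 \right)}\right)^{2} = \left(7 - 14\right)^{2} = \left(-7\right)^{2} = 49$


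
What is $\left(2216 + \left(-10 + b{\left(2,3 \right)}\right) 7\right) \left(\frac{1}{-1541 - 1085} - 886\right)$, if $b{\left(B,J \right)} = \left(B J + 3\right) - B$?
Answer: $- \frac{5106968215}{2626} \approx -1.9448 \cdot 10^{6}$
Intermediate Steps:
$b{\left(B,J \right)} = 3 - B + B J$ ($b{\left(B,J \right)} = \left(3 + B J\right) - B = 3 - B + B J$)
$\left(2216 + \left(-10 + b{\left(2,3 \right)}\right) 7\right) \left(\frac{1}{-1541 - 1085} - 886\right) = \left(2216 + \left(-10 + \left(3 - 2 + 2 \cdot 3\right)\right) 7\right) \left(\frac{1}{-1541 - 1085} - 886\right) = \left(2216 + \left(-10 + \left(3 - 2 + 6\right)\right) 7\right) \left(\frac{1}{-2626} - 886\right) = \left(2216 + \left(-10 + 7\right) 7\right) \left(- \frac{1}{2626} - 886\right) = \left(2216 - 21\right) \left(- \frac{2326637}{2626}\right) = 2195 \left(- \frac{2326637}{2626}\right) = - \frac{5106968215}{2626}$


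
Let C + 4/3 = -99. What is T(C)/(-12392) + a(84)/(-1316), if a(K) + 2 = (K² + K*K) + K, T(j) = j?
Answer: -2804681/260232 ≈ -10.778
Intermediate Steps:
C = -301/3 (C = -4/3 - 99 = -301/3 ≈ -100.33)
a(K) = -2 + K + 2*K² (a(K) = -2 + ((K² + K*K) + K) = -2 + ((K² + K²) + K) = -2 + (2*K² + K) = -2 + (K + 2*K²) = -2 + K + 2*K²)
T(C)/(-12392) + a(84)/(-1316) = -301/3/(-12392) + (-2 + 84 + 2*84²)/(-1316) = -301/3*(-1/12392) + (-2 + 84 + 2*7056)*(-1/1316) = 301/37176 + (-2 + 84 + 14112)*(-1/1316) = 301/37176 + 14194*(-1/1316) = 301/37176 - 151/14 = -2804681/260232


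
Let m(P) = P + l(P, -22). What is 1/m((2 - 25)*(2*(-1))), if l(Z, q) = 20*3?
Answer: 1/106 ≈ 0.0094340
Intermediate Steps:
l(Z, q) = 60
m(P) = 60 + P (m(P) = P + 60 = 60 + P)
1/m((2 - 25)*(2*(-1))) = 1/(60 + (2 - 25)*(2*(-1))) = 1/(60 - 23*(-2)) = 1/(60 + 46) = 1/106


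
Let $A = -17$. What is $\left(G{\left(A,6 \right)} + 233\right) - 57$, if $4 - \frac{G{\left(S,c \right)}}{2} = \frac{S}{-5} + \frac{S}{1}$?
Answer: $\frac{1056}{5} \approx 211.2$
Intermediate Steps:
$G{\left(S,c \right)} = 8 - \frac{8 S}{5}$ ($G{\left(S,c \right)} = 8 - 2 \left(\frac{S}{-5} + \frac{S}{1}\right) = 8 - 2 \left(S \left(- \frac{1}{5}\right) + S 1\right) = 8 - 2 \left(- \frac{S}{5} + S\right) = 8 - 2 \frac{4 S}{5} = 8 - \frac{8 S}{5}$)
$\left(G{\left(A,6 \right)} + 233\right) - 57 = \left(\left(8 - - \frac{136}{5}\right) + 233\right) - 57 = \left(\left(8 + \frac{136}{5}\right) + 233\right) - 57 = \left(\frac{176}{5} + 233\right) - 57 = \frac{1341}{5} - 57 = \frac{1056}{5}$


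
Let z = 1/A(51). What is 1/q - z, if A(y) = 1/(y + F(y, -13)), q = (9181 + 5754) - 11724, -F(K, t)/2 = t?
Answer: -247246/3211 ≈ -77.000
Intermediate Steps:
F(K, t) = -2*t
q = 3211 (q = 14935 - 11724 = 3211)
A(y) = 1/(26 + y) (A(y) = 1/(y - 2*(-13)) = 1/(y + 26) = 1/(26 + y))
z = 77 (z = 1/(1/(26 + 51)) = 1/(1/77) = 77)
1/q - z = 1/3211 - 1*77 = 1/3211 - 77 = -247246/3211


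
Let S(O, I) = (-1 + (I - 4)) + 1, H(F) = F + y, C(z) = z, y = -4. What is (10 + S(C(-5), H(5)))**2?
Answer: 49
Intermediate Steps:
H(F) = -4 + F (H(F) = F - 4 = -4 + F)
S(O, I) = -4 + I (S(O, I) = (-1 + (-4 + I)) + 1 = (-5 + I) + 1 = -4 + I)
(10 + S(C(-5), H(5)))**2 = (10 + (-4 + (-4 + 5)))**2 = (10 + (-4 + 1))**2 = (10 - 3)**2 = 7**2 = 49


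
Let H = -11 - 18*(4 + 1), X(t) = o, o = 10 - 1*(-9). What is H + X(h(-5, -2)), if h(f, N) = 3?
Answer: -82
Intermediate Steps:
o = 19 (o = 10 + 9 = 19)
X(t) = 19
H = -101 (H = -11 - 18*5 = -11 - 9*10 = -11 - 90 = -101)
H + X(h(-5, -2)) = -101 + 19 = -82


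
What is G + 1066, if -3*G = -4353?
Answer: 2517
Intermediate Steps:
G = 1451 (G = -⅓*(-4353) = 1451)
G + 1066 = 1451 + 1066 = 2517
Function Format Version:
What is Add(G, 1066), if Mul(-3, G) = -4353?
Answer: 2517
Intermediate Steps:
G = 1451 (G = Mul(Rational(-1, 3), -4353) = 1451)
Add(G, 1066) = Add(1451, 1066) = 2517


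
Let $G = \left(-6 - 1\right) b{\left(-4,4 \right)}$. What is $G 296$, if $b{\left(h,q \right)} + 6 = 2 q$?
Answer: $-4144$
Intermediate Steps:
$b{\left(h,q \right)} = -6 + 2 q$
$G = -14$ ($G = \left(-6 - 1\right) \left(-6 + 2 \cdot 4\right) = - 7 \left(-6 + 8\right) = \left(-7\right) 2 = -14$)
$G 296 = \left(-14\right) 296 = -4144$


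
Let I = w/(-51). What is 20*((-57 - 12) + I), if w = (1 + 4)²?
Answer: -70880/51 ≈ -1389.8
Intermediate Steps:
w = 25 (w = 5² = 25)
I = -25/51 (I = 25/(-51) = 25*(-1/51) = -25/51 ≈ -0.49020)
20*((-57 - 12) + I) = 20*((-57 - 12) - 25/51) = 20*(-69 - 25/51) = 20*(-3544/51) = -70880/51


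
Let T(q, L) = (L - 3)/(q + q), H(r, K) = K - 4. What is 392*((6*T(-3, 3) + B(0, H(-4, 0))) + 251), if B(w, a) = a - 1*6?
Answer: 94472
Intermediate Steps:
H(r, K) = -4 + K
B(w, a) = -6 + a (B(w, a) = a - 6 = -6 + a)
T(q, L) = (-3 + L)/(2*q) (T(q, L) = (-3 + L)/((2*q)) = (-3 + L)*(1/(2*q)) = (-3 + L)/(2*q))
392*((6*T(-3, 3) + B(0, H(-4, 0))) + 251) = 392*((6*((1/2)*(-3 + 3)/(-3)) + (-6 + (-4 + 0))) + 251) = 392*((6*((1/2)*(-1/3)*0) + (-6 - 4)) + 251) = 392*((6*0 - 10) + 251) = 392*((0 - 10) + 251) = 392*(-10 + 251) = 392*241 = 94472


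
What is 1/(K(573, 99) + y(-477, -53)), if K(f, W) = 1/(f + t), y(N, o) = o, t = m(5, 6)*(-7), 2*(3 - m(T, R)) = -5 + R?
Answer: -1111/58881 ≈ -0.018869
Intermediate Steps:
m(T, R) = 11/2 - R/2 (m(T, R) = 3 - (-5 + R)/2 = 3 + (5/2 - R/2) = 11/2 - R/2)
t = -35/2 (t = (11/2 - ½*6)*(-7) = (11/2 - 3)*(-7) = (5/2)*(-7) = -35/2 ≈ -17.500)
K(f, W) = 1/(-35/2 + f) (K(f, W) = 1/(f - 35/2) = 1/(-35/2 + f))
1/(K(573, 99) + y(-477, -53)) = 1/(2/(-35 + 2*573) - 53) = 1/(2/(-35 + 1146) - 53) = 1/(2/1111 - 53) = 1/(-58881/1111) = -1111/58881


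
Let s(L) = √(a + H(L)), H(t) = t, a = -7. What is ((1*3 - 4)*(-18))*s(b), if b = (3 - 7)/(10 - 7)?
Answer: 30*I*√3 ≈ 51.962*I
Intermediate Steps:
b = -4/3 ≈ -1.3333
s(L) = √(-7 + L)
((1*3 - 4)*(-18))*s(b) = ((1*3 - 4)*(-18))*√(-7 - 4/3) = ((3 - 4)*(-18))*√(-25/3) = (-1*(-18))*(5*I*√3/3) = 18*(5*I*√3/3) = 30*I*√3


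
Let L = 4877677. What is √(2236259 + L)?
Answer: 4*√444621 ≈ 2667.2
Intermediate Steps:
√(2236259 + L) = √(2236259 + 4877677) = √7113936 = 4*√444621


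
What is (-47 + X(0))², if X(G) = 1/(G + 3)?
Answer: 19600/9 ≈ 2177.8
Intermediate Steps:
X(G) = 1/(3 + G)
(-47 + X(0))² = (-47 + 1/(3 + 0))² = (-47 + 1/3)² = (-47 + ⅓)² = (-140/3)² = 19600/9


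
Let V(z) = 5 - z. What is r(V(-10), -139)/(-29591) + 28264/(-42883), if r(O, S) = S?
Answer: -830399287/1268950853 ≈ -0.65440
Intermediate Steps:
r(V(-10), -139)/(-29591) + 28264/(-42883) = -139/(-29591) + 28264/(-42883) = -139*(-1/29591) + 28264*(-1/42883) = 139/29591 - 28264/42883 = -830399287/1268950853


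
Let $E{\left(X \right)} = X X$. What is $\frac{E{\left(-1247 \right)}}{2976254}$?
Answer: $\frac{1555009}{2976254} \approx 0.52247$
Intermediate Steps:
$E{\left(X \right)} = X^{2}$
$\frac{E{\left(-1247 \right)}}{2976254} = \frac{\left(-1247\right)^{2}}{2976254} = 1555009 \cdot \frac{1}{2976254} = \frac{1555009}{2976254}$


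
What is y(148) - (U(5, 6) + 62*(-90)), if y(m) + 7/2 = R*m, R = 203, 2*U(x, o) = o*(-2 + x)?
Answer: 71223/2 ≈ 35612.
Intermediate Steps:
U(x, o) = o*(-2 + x)/2 (U(x, o) = (o*(-2 + x))/2 = o*(-2 + x)/2)
y(m) = -7/2 + 203*m
y(148) - (U(5, 6) + 62*(-90)) = (-7/2 + 203*148) - ((1/2)*6*(-2 + 5) + 62*(-90)) = (-7/2 + 30044) - ((1/2)*6*3 - 5580) = 60081/2 - (9 - 5580) = 60081/2 - 1*(-5571) = 60081/2 + 5571 = 71223/2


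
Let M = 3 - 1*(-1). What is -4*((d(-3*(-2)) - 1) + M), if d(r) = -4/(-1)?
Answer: -28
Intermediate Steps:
M = 4 (M = 3 + 1 = 4)
d(r) = 4 (d(r) = -4*(-1) = 4)
-4*((d(-3*(-2)) - 1) + M) = -4*((4 - 1) + 4) = -4*(3 + 4) = -4*7 = -28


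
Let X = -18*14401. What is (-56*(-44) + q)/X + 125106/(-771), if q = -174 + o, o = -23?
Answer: -10810491655/66619026 ≈ -162.27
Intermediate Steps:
X = -259218
q = -197 (q = -174 - 23 = -197)
(-56*(-44) + q)/X + 125106/(-771) = (-56*(-44) - 197)/(-259218) + 125106/(-771) = (2464 - 197)*(-1/259218) + 125106*(-1/771) = 2267*(-1/259218) - 41702/257 = -2267/259218 - 41702/257 = -10810491655/66619026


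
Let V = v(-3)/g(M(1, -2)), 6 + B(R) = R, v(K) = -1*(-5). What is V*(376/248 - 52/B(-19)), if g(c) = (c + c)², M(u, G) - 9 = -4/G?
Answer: 2787/75020 ≈ 0.037150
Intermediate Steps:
M(u, G) = 9 - 4/G
g(c) = 4*c² (g(c) = (2*c)² = 4*c²)
v(K) = 5
B(R) = -6 + R
V = 5/484 (V = 5/((4*(9 - 4/(-2))²)) = 5/((4*(9 - 4*(-½))²)) = 5/((4*(9 + 2)²)) = 5/((4*11²)) = 5/((4*121)) = 5/484 ≈ 0.010331)
V*(376/248 - 52/B(-19)) = 5*(376/248 - 52/(-6 - 19))/484 = 5*(376*(1/248) - 52/(-25))/484 = 5*(47/31 - 52*(-1/25))/484 = 5*(47/31 + 52/25)/484 = (5/484)*(2787/775) = 2787/75020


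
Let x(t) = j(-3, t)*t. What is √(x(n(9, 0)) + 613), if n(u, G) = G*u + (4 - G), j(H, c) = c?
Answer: √629 ≈ 25.080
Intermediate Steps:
n(u, G) = 4 - G + G*u
x(t) = t² (x(t) = t*t = t²)
√(x(n(9, 0)) + 613) = √((4 - 1*0 + 0*9)² + 613) = √((4 + 0 + 0)² + 613) = √(4² + 613) = √(16 + 613) = √629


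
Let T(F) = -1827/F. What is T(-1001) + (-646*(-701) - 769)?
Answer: 64647272/143 ≈ 4.5208e+5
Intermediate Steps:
T(-1001) + (-646*(-701) - 769) = -1827/(-1001) + (-646*(-701) - 769) = -1827*(-1/1001) + (452846 - 769) = 261/143 + 452077 = 64647272/143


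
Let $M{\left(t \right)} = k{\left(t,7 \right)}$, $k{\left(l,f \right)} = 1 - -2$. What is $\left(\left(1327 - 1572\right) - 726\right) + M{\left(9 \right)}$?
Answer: $-968$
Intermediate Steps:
$k{\left(l,f \right)} = 3$ ($k{\left(l,f \right)} = 1 + 2 = 3$)
$M{\left(t \right)} = 3$
$\left(\left(1327 - 1572\right) - 726\right) + M{\left(9 \right)} = \left(\left(1327 - 1572\right) - 726\right) + 3 = \left(-245 - 726\right) + 3 = -971 + 3 = -968$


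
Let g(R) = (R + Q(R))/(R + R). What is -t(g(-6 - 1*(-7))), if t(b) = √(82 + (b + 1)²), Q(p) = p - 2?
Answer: -√83 ≈ -9.1104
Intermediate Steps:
Q(p) = -2 + p
g(R) = (-2 + 2*R)/(2*R) (g(R) = (R + (-2 + R))/(R + R) = (-2 + 2*R)/((2*R)) = (-2 + 2*R)*(1/(2*R)) = (-2 + 2*R)/(2*R))
t(b) = √(82 + (1 + b)²)
-t(g(-6 - 1*(-7))) = -√(82 + (1 + (-1 + (-6 - 1*(-7)))/(-6 - 1*(-7)))²) = -√(82 + (1 + (-1 + (-6 + 7))/(-6 + 7))²) = -√(82 + (1 + (-1 + 1)/1)²) = -√(82 + (1 + 1*0)²) = -√(82 + (1 + 0)²) = -√(82 + 1²) = -√(82 + 1) = -√83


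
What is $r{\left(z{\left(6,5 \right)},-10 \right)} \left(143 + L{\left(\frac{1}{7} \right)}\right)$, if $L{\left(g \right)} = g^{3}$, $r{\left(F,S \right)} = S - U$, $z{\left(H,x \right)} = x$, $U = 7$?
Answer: $- \frac{833850}{343} \approx -2431.1$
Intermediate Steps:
$r{\left(F,S \right)} = -7 + S$ ($r{\left(F,S \right)} = S - 7 = -7 + S$)
$r{\left(z{\left(6,5 \right)},-10 \right)} \left(143 + L{\left(\frac{1}{7} \right)}\right) = \left(-7 - 10\right) \left(143 + \left(\frac{1}{7}\right)^{3}\right) = - 17 \left(143 + \left(\frac{1}{7}\right)^{3}\right) = - 17 \left(143 + \frac{1}{343}\right) = \left(-17\right) \frac{49050}{343} = - \frac{833850}{343}$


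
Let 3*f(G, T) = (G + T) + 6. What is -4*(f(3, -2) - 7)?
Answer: 56/3 ≈ 18.667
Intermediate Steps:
f(G, T) = 2 + G/3 + T/3 (f(G, T) = ((G + T) + 6)/3 = (6 + G + T)/3 = 2 + G/3 + T/3)
-4*(f(3, -2) - 7) = -4*((2 + (⅓)*3 + (⅓)*(-2)) - 7) = -4*((2 + 1 - ⅔) - 7) = -4*(7/3 - 7) = -4*(-14/3) = 56/3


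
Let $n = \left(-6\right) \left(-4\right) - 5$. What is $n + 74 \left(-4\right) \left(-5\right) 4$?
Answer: $5939$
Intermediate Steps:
$n = 19$ ($n = 24 - 5 = 19$)
$n + 74 \left(-4\right) \left(-5\right) 4 = 19 + 74 \left(-4\right) \left(-5\right) 4 = 19 + 74 \cdot 20 \cdot 4 = 19 + 74 \cdot 80 = 19 + 5920 = 5939$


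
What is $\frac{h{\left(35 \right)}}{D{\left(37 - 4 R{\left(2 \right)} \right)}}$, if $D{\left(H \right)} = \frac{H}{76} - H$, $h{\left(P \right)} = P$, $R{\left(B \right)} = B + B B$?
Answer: $- \frac{532}{195} \approx -2.7282$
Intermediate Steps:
$R{\left(B \right)} = B + B^{2}$
$D{\left(H \right)} = - \frac{75 H}{76}$ ($D{\left(H \right)} = H \frac{1}{76} - H = \frac{H}{76} - H = - \frac{75 H}{76}$)
$\frac{h{\left(35 \right)}}{D{\left(37 - 4 R{\left(2 \right)} \right)}} = \frac{35}{\left(- \frac{75}{76}\right) \left(37 - 4 \cdot 2 \left(1 + 2\right)\right)} = \frac{35}{\left(- \frac{75}{76}\right) \left(37 - 4 \cdot 2 \cdot 3\right)} = \frac{35}{\left(- \frac{75}{76}\right) \left(37 - 24\right)} = \frac{35}{\left(- \frac{75}{76}\right) 13} = \frac{35}{- \frac{975}{76}} = 35 \left(- \frac{76}{975}\right) = - \frac{532}{195}$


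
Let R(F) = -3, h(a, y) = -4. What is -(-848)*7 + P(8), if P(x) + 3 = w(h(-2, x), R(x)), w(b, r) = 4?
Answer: 5937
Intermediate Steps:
P(x) = 1 (P(x) = -3 + 4 = 1)
-(-848)*7 + P(8) = -(-848)*7 + 1 = -106*(-56) + 1 = 5936 + 1 = 5937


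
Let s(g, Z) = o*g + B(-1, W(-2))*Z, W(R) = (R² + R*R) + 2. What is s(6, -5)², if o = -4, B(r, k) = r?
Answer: 361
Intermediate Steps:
W(R) = 2 + 2*R² (W(R) = (R² + R²) + 2 = 2*R² + 2 = 2 + 2*R²)
s(g, Z) = -Z - 4*g (s(g, Z) = -4*g - Z = -Z - 4*g)
s(6, -5)² = (-1*(-5) - 4*6)² = (5 - 24)² = (-19)² = 361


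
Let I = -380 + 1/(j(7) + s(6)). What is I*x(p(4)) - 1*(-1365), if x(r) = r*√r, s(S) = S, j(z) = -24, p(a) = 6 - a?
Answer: 1365 - 6841*√2/9 ≈ 290.04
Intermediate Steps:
x(r) = r^(3/2)
I = -6841/18 (I = -380 + 1/(-24 + 6) = -380 + 1/(-18) = -380 - 1/18 = -6841/18 ≈ -380.06)
I*x(p(4)) - 1*(-1365) = -6841*(6 - 1*4)^(3/2)/18 - 1*(-1365) = -6841*(6 - 4)^(3/2)/18 + 1365 = -6841*√2/9 + 1365 = 1365 - 6841*√2/9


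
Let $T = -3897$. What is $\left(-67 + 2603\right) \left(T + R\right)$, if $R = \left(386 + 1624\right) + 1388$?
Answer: $-1265464$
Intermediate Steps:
$R = 3398$ ($R = 2010 + 1388 = 3398$)
$\left(-67 + 2603\right) \left(T + R\right) = \left(-67 + 2603\right) \left(-3897 + 3398\right) = 2536 \left(-499\right) = -1265464$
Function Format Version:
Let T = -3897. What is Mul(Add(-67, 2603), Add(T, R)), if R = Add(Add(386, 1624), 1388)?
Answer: -1265464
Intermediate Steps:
R = 3398 (R = Add(2010, 1388) = 3398)
Mul(Add(-67, 2603), Add(T, R)) = Mul(Add(-67, 2603), Add(-3897, 3398)) = Mul(2536, -499) = -1265464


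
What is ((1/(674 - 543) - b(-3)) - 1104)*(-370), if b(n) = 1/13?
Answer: 695685100/1703 ≈ 4.0851e+5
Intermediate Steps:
b(n) = 1/13
((1/(674 - 543) - b(-3)) - 1104)*(-370) = ((1/(674 - 543) - 1*1/13) - 1104)*(-370) = ((1/131 - 1/13) - 1104)*(-370) = (-118/1703 - 1104)*(-370) = -1880230/1703*(-370) = 695685100/1703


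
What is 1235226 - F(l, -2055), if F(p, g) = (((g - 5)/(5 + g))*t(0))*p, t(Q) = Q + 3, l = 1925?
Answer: 50406336/41 ≈ 1.2294e+6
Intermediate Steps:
t(Q) = 3 + Q
F(p, g) = 3*p*(-5 + g)/(5 + g) (F(p, g) = (((g - 5)/(5 + g))*(3 + 0))*p = (((-5 + g)/(5 + g))*3)*p = (3*(-5 + g)/(5 + g))*p = 3*p*(-5 + g)/(5 + g))
1235226 - F(l, -2055) = 1235226 - 3*1925*(-5 - 2055)/(5 - 2055) = 1235226 - 3*1925*(-2060)/(-2050) = 1235226 - 3*1925*(-1)*(-2060)/2050 = 1235226 - 1*237930/41 = 1235226 - 237930/41 = 50406336/41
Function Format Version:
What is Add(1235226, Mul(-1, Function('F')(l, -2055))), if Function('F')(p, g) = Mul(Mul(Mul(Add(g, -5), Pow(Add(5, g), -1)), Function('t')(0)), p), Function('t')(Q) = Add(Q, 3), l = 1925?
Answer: Rational(50406336, 41) ≈ 1.2294e+6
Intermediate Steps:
Function('t')(Q) = Add(3, Q)
Function('F')(p, g) = Mul(3, p, Pow(Add(5, g), -1), Add(-5, g)) (Function('F')(p, g) = Mul(Mul(Mul(Add(g, -5), Pow(Add(5, g), -1)), Add(3, 0)), p) = Mul(Mul(Mul(Add(-5, g), Pow(Add(5, g), -1)), 3), p) = Mul(Mul(Mul(Pow(Add(5, g), -1), Add(-5, g)), 3), p) = Mul(Mul(3, Pow(Add(5, g), -1), Add(-5, g)), p) = Mul(3, p, Pow(Add(5, g), -1), Add(-5, g)))
Add(1235226, Mul(-1, Function('F')(l, -2055))) = Add(1235226, Mul(-1, Mul(3, 1925, Pow(Add(5, -2055), -1), Add(-5, -2055)))) = Add(1235226, Mul(-1, Mul(3, 1925, Pow(-2050, -1), -2060))) = Add(1235226, Mul(-1, Mul(3, 1925, Rational(-1, 2050), -2060))) = Add(1235226, Mul(-1, Rational(237930, 41))) = Add(1235226, Rational(-237930, 41)) = Rational(50406336, 41)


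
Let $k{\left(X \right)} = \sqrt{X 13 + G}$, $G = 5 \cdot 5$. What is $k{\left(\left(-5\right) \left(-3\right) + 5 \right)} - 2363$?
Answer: $-2363 + \sqrt{285} \approx -2346.1$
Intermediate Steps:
$G = 25$
$k{\left(X \right)} = \sqrt{25 + 13 X}$ ($k{\left(X \right)} = \sqrt{X 13 + 25} = \sqrt{13 X + 25} = \sqrt{25 + 13 X}$)
$k{\left(\left(-5\right) \left(-3\right) + 5 \right)} - 2363 = \sqrt{25 + 13 \left(\left(-5\right) \left(-3\right) + 5\right)} - 2363 = \sqrt{25 + 13 \left(15 + 5\right)} - 2363 = \sqrt{25 + 13 \cdot 20} - 2363 = \sqrt{25 + 260} - 2363 = \sqrt{285} - 2363 = -2363 + \sqrt{285}$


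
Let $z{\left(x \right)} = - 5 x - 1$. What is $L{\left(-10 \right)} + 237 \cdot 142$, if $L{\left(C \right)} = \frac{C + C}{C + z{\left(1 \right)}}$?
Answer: $\frac{134621}{4} \approx 33655.0$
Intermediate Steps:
$z{\left(x \right)} = -1 - 5 x$
$L{\left(C \right)} = \frac{2 C}{-6 + C}$ ($L{\left(C \right)} = \frac{C + C}{C - 6} = \frac{2 C}{C - 6} = \frac{2 C}{-6 + C}$)
$L{\left(-10 \right)} + 237 \cdot 142 = 2 \left(-10\right) \frac{1}{-6 - 10} + 237 \cdot 142 = 2 \left(-10\right) \frac{1}{-16} + 33654 = 2 \left(-10\right) \left(- \frac{1}{16}\right) + 33654 = \frac{5}{4} + 33654 = \frac{134621}{4}$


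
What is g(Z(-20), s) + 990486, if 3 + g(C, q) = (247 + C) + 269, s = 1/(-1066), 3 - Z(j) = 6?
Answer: 990996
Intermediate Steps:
Z(j) = -3 (Z(j) = 3 - 1*6 = 3 - 6 = -3)
s = -1/1066 ≈ -0.00093809
g(C, q) = 513 + C (g(C, q) = -3 + ((247 + C) + 269) = -3 + (516 + C) = 513 + C)
g(Z(-20), s) + 990486 = (513 - 3) + 990486 = 510 + 990486 = 990996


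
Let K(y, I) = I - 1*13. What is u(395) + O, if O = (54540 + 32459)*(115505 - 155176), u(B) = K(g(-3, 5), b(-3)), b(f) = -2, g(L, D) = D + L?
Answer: -3451337344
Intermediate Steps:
K(y, I) = -13 + I (K(y, I) = I - 13 = -13 + I)
u(B) = -15 (u(B) = -13 - 2 = -15)
O = -3451337329 (O = 86999*(-39671) = -3451337329)
u(395) + O = -15 - 3451337329 = -3451337344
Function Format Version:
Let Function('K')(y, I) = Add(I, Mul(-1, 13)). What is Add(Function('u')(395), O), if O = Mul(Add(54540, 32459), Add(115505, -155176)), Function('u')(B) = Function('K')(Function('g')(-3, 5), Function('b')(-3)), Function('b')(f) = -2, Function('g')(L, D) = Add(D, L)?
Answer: -3451337344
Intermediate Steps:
Function('K')(y, I) = Add(-13, I) (Function('K')(y, I) = Add(I, -13) = Add(-13, I))
Function('u')(B) = -15 (Function('u')(B) = Add(-13, -2) = -15)
O = -3451337329 (O = Mul(86999, -39671) = -3451337329)
Add(Function('u')(395), O) = Add(-15, -3451337329) = -3451337344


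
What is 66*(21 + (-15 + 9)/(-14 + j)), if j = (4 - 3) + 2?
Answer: 1422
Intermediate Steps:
j = 3 (j = 1 + 2 = 3)
66*(21 + (-15 + 9)/(-14 + j)) = 66*(21 + (-15 + 9)/(-14 + 3)) = 66*(21 - 6/(-11)) = 66*(21 - 6*(-1/11)) = 66*(21 + 6/11) = 66*(237/11) = 1422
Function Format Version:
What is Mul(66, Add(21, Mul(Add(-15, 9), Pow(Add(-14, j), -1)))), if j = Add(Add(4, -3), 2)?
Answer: 1422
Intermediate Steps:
j = 3 (j = Add(1, 2) = 3)
Mul(66, Add(21, Mul(Add(-15, 9), Pow(Add(-14, j), -1)))) = Mul(66, Add(21, Mul(Add(-15, 9), Pow(Add(-14, 3), -1)))) = Mul(66, Add(21, Mul(-6, Pow(-11, -1)))) = Mul(66, Add(21, Mul(-6, Rational(-1, 11)))) = Mul(66, Add(21, Rational(6, 11))) = Mul(66, Rational(237, 11)) = 1422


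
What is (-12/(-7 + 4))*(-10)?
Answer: -40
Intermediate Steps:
(-12/(-7 + 4))*(-10) = (-12/(-3))*(-10) = -1/3*(-12)*(-10) = 4*(-10) = -40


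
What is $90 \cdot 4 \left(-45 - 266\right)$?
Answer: $-111960$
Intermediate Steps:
$90 \cdot 4 \left(-45 - 266\right) = 360 \left(-311\right) = -111960$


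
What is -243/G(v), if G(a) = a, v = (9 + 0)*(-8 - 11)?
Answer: 27/19 ≈ 1.4211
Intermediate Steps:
v = -171 (v = 9*(-19) = -171)
-243/G(v) = -243/(-171) = -243*(-1/171) = 27/19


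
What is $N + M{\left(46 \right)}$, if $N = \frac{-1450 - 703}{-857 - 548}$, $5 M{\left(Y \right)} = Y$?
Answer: $\frac{15079}{1405} \approx 10.732$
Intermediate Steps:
$M{\left(Y \right)} = \frac{Y}{5}$
$N = \frac{2153}{1405}$ ($N = - \frac{2153}{-1405} = \left(-2153\right) \left(- \frac{1}{1405}\right) = \frac{2153}{1405} \approx 1.5324$)
$N + M{\left(46 \right)} = \frac{2153}{1405} + \frac{1}{5} \cdot 46 = \frac{2153}{1405} + \frac{46}{5} = \frac{15079}{1405}$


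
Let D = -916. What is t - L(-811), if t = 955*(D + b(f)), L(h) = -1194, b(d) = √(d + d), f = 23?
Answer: -873586 + 955*√46 ≈ -8.6711e+5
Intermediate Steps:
b(d) = √2*√d (b(d) = √(2*d) = √2*√d)
t = -874780 + 955*√46 (t = 955*(-916 + √2*√23) = 955*(-916 + √46) = -874780 + 955*√46 ≈ -8.6830e+5)
t - L(-811) = (-874780 + 955*√46) - 1*(-1194) = (-874780 + 955*√46) + 1194 = -873586 + 955*√46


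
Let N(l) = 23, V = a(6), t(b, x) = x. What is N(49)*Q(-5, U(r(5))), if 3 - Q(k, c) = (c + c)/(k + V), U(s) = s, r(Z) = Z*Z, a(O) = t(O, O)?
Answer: -1081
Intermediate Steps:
a(O) = O
V = 6
r(Z) = Z²
Q(k, c) = 3 - 2*c/(6 + k) (Q(k, c) = 3 - (c + c)/(k + 6) = 3 - 2*c/(6 + k))
N(49)*Q(-5, U(r(5))) = 23*((18 - 2*5² + 3*(-5))/(6 - 5)) = 23*((18 - 2*25 - 15)/1) = 23*(1*(18 - 50 - 15)) = 23*(1*(-47)) = 23*(-47) = -1081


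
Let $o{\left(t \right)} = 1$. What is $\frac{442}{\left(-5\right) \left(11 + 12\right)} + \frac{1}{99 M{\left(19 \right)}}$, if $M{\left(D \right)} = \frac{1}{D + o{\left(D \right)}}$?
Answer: $- \frac{41458}{11385} \approx -3.6415$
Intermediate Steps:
$M{\left(D \right)} = \frac{1}{1 + D}$ ($M{\left(D \right)} = \frac{1}{D + 1} = \frac{1}{1 + D}$)
$\frac{442}{\left(-5\right) \left(11 + 12\right)} + \frac{1}{99 M{\left(19 \right)}} = \frac{442}{\left(-5\right) \left(11 + 12\right)} + \frac{1}{99 \frac{1}{1 + 19}} = \frac{442}{\left(-5\right) 23} + \frac{1}{99 \cdot \frac{1}{20}} = \frac{442}{-115} + \frac{\frac{1}{\frac{1}{20}}}{99} = 442 \left(- \frac{1}{115}\right) + \frac{1}{99} \cdot 20 = - \frac{442}{115} + \frac{20}{99} = - \frac{41458}{11385}$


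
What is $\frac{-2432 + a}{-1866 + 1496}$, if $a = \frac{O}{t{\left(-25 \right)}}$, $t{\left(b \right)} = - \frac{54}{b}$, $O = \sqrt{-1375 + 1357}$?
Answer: $\frac{1216}{185} - \frac{5 i \sqrt{2}}{1332} \approx 6.573 - 0.0053086 i$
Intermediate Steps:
$O = 3 i \sqrt{2}$ ($O = \sqrt{-18} = 3 i \sqrt{2} \approx 4.2426 i$)
$a = \frac{25 i \sqrt{2}}{18}$ ($a = \frac{3 i \sqrt{2}}{\left(-54\right) \frac{1}{-25}} = \frac{3 i \sqrt{2}}{\left(-54\right) \left(- \frac{1}{25}\right)} = \frac{3 i \sqrt{2}}{\frac{54}{25}} = 3 i \sqrt{2} \cdot \frac{25}{54} = \frac{25 i \sqrt{2}}{18} \approx 1.9642 i$)
$\frac{-2432 + a}{-1866 + 1496} = \frac{-2432 + \frac{25 i \sqrt{2}}{18}}{-1866 + 1496} = \frac{-2432 + \frac{25 i \sqrt{2}}{18}}{-370} = \left(-2432 + \frac{25 i \sqrt{2}}{18}\right) \left(- \frac{1}{370}\right) = \frac{1216}{185} - \frac{5 i \sqrt{2}}{1332}$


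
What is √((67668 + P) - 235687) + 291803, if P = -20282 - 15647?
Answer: 291803 + 2*I*√50987 ≈ 2.918e+5 + 451.61*I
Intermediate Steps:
P = -35929
√((67668 + P) - 235687) + 291803 = √((67668 - 35929) - 235687) + 291803 = √(31739 - 235687) + 291803 = √(-203948) + 291803 = 2*I*√50987 + 291803 = 291803 + 2*I*√50987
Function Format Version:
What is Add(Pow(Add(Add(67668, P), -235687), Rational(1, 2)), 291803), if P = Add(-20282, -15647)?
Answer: Add(291803, Mul(2, I, Pow(50987, Rational(1, 2)))) ≈ Add(2.9180e+5, Mul(451.61, I))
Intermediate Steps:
P = -35929
Add(Pow(Add(Add(67668, P), -235687), Rational(1, 2)), 291803) = Add(Pow(Add(Add(67668, -35929), -235687), Rational(1, 2)), 291803) = Add(Pow(Add(31739, -235687), Rational(1, 2)), 291803) = Add(Pow(-203948, Rational(1, 2)), 291803) = Add(Mul(2, I, Pow(50987, Rational(1, 2))), 291803) = Add(291803, Mul(2, I, Pow(50987, Rational(1, 2))))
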